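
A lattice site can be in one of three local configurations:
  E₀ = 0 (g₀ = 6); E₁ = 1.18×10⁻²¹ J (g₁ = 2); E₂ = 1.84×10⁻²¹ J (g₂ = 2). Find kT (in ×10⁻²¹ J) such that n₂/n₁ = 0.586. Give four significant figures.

1.235 ×10⁻²¹ J

n₂/n₁ = (g₂/g₁) exp[−(E₂−E₁)/kT] = 0.586.
⇒ (E₂−E₁)/kT = ln((2/2)/0.586) = ln(1.70648) = 0.534433.
kT = 0.66 ×10⁻²¹ J / 0.534433 = 1.235 ×10⁻²¹ J.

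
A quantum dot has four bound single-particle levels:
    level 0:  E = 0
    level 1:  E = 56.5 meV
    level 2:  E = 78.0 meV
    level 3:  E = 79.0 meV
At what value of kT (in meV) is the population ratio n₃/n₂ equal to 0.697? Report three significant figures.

2.77 meV

n₃/n₂ = exp[−(E₃−E₂)/kT] = 0.697.
⇒ (E₃−E₂)/kT = ln(1/0.697) = ln(1.4347) = 0.36096.
kT = 1.0 meV / 0.36096 = 2.77 meV.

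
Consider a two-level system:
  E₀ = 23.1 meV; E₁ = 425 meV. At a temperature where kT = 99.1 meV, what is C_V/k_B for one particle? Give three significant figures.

Eᵢ/kT = 0.23310, 4.2886.
Z = Σ e^(−Eᵢ/kT) = e^(−0.23310) + e^(−4.2886) = 0.79207 + 0.013724 = 0.80579.
⟨E⟩ = 29.945 meV, ⟨E²⟩ = 3600.9 meV².
C_V/k_B = (⟨E²⟩ − ⟨E⟩²)/(kT)² = (3600.9 − 896.70)/9820.8 = 0.275.

0.275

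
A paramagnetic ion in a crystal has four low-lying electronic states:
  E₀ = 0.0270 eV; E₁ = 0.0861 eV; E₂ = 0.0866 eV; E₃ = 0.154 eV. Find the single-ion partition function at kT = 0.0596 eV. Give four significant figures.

Eᵢ/kT = 0.453020, 1.44463, 1.45302, 2.58389.
Z = Σ e^(−Eᵢ/kT) = e^(−0.453020) + e^(−1.44463) + e^(−1.45302) + e^(−2.58389) = 0.635705 + 0.235833 + 0.233863 + 0.0754798 = 1.18088.

Z = 1.181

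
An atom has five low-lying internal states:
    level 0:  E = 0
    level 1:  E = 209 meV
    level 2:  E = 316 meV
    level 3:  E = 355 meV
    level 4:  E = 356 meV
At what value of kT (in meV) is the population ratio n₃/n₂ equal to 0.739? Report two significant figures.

n₃/n₂ = exp[−(E₃−E₂)/kT] = 0.739.
⇒ (E₃−E₂)/kT = ln(1/0.739) = ln(1.353) = 0.3023.
kT = 39 meV / 0.3023 = 130 meV.

130 meV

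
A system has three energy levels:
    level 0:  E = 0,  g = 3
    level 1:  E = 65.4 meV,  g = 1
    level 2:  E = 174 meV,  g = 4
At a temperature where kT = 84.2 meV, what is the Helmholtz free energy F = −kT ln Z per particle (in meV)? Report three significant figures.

-116 meV

Eᵢ/kT = 0, 0.77672, 2.0665.
Z = Σ gᵢe^(−Eᵢ/kT) = 3·e^(−0) + 1·e^(−0.77672) + 4·e^(−2.0665) = 3.0000 + 0.45991 + 0.50651 = 3.9664.
F = −kT ln Z = −84.2 × ln(3.9664) = −84.2 × 1.3779 = -116 meV.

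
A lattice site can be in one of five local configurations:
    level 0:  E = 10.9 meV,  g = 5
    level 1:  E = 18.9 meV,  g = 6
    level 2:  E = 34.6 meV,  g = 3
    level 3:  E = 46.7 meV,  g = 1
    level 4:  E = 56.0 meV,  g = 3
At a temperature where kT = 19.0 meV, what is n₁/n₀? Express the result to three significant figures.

0.788

n₁/n₀ = (g₁/g₀) exp[−(E₁−E₀)/kT] = (6/5) × exp(−(8.0 meV)/(19.0 meV)) = (6/5) × exp(-0.42105) = 0.788.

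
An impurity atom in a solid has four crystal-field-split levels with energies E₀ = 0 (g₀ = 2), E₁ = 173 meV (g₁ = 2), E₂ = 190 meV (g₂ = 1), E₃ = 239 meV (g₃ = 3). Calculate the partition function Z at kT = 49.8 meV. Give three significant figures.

Eᵢ/kT = 0, 3.4739, 3.8153, 4.7992.
Z = Σ gᵢe^(−Eᵢ/kT) = 2·e^(−0) + 2·e^(−3.4739) + 1·e^(−3.8153) + 3·e^(−4.7992) = 2.0000 + 0.061992 + 0.022031 + 0.024709 = 2.1087.

Z = 2.11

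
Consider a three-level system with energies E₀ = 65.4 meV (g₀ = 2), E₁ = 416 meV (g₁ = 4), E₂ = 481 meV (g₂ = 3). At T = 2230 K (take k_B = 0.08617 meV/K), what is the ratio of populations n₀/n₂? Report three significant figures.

5.80

k_BT = 0.08617 × 2230 K = 192.16 meV.
n₀/n₂ = (g₀/g₂) exp[−(E₀−E₂)/kT] = (2/3) × exp(−(-415.6 meV)/(192.16 meV)) = (2/3) × exp(2.1628) = 5.80.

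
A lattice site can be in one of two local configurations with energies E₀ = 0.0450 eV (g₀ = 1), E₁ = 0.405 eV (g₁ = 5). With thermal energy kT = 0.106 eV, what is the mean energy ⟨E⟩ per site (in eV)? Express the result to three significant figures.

0.0966 eV

Eᵢ/kT = 0.42453, 3.8208.
Z = Σ gᵢe^(−Eᵢ/kT) = 1·e^(−0.42453) + 5·e^(−3.8208) = 0.65408 + 0.10955 = 0.76363.
⟨E⟩ = Σ Eᵢ gᵢe^(−Eᵢ/kT) / Z = (0.0450·0.65408 + 0.405·0.10955) / 0.76363 = 0.0966 eV.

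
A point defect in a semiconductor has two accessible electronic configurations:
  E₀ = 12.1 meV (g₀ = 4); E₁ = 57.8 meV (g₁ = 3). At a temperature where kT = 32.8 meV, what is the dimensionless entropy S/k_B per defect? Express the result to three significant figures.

Eᵢ/kT = 0.36890, 1.7622.
Z = Σ gᵢe^(−Eᵢ/kT) = 4·e^(−0.36890) + 3·e^(−1.7622) = 2.7660 + 0.51500 = 3.2810.
⟨E⟩ = Σ EᵢPᵢ = 19.273 meV.
S/k_B = ln Z + ⟨E⟩/kT = ln(3.2810) + 19.273/32.8 = 1.1881 + 0.58759 = 1.78.

1.78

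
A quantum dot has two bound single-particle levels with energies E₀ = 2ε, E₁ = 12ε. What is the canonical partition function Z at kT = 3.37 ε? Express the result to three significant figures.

Z = 0.581

Eᵢ/kT = 0.59347, 3.5608.
Z = Σ e^(−Eᵢ/kT) = e^(−0.59347) + e^(−3.5608) = 0.55241 + 0.028416 = 0.58083.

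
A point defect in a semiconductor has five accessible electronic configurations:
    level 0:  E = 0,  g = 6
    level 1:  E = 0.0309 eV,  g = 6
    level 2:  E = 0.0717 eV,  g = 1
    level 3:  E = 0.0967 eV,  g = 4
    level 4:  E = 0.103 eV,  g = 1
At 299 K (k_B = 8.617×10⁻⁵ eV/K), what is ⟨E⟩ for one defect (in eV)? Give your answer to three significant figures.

0.00893 eV

k_BT = 8.617×10⁻⁵ × 299 K = 0.025765 eV.
Eᵢ/kT = 0, 1.1993, 2.7828, 3.7532, 3.9977.
Z = Σ gᵢe^(−Eᵢ/kT) = 6·e^(−0) + 6·e^(−1.1993) + 1·e^(−2.7828) + 4·e^(−3.7532) + 1·e^(−3.9977) = 6.0000 + 1.8084 + 0.061865 + 0.093770 + 0.018358 = 7.9824.
⟨E⟩ = Σ Eᵢ gᵢe^(−Eᵢ/kT) / Z = (0·6.0000 + 0.0309·1.8084 + 0.0717·0.061865 + 0.0967·0.093770 + 0.103·0.018358) / 7.9824 = 0.00893 eV.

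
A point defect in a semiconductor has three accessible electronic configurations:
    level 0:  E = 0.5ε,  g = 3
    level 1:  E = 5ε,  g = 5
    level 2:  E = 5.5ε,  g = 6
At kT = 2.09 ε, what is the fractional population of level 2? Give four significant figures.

Eᵢ/kT = 0.239234, 2.39234, 2.63158.
Z = Σ gᵢe^(−Eᵢ/kT) = 3·e^(−0.239234) + 5·e^(−2.39234) + 6·e^(−2.63158) = 2.36169 + 0.457078 + 0.431788 = 3.25056.
P₂ = g₂ e^(−E₂/kT) / Z = 0.431788/3.25056 = 0.1328.

0.1328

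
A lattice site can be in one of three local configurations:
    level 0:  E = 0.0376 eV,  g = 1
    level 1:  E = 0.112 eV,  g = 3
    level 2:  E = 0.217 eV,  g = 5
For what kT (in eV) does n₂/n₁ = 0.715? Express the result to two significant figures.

n₂/n₁ = (g₂/g₁) exp[−(E₂−E₁)/kT] = 0.715.
⇒ (E₂−E₁)/kT = ln((5/3)/0.715) = ln(2.331) = 0.8463.
kT = 0.105 eV / 0.8463 = 0.12 eV.

0.12 eV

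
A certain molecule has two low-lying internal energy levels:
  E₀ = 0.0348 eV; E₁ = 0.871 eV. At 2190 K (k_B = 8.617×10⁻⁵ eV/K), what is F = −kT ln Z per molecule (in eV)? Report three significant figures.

k_BT = 8.617×10⁻⁵ × 2190 K = 0.18871 eV.
Eᵢ/kT = 0.18441, 4.6155.
Z = Σ e^(−Eᵢ/kT) = e^(−0.18441) + e^(−4.6155) = 0.83159 + 0.0098972 = 0.84149.
F = −kT ln Z = −0.18871 × ln(0.84149) = −0.18871 × -0.17258 = 0.0326 eV.

0.0326 eV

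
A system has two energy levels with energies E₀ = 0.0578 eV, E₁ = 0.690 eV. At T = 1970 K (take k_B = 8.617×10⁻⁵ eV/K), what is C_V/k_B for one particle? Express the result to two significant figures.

k_BT = 8.617×10⁻⁵ × 1970 K = 0.1698 eV.
Eᵢ/kT = 0.3404, 4.064.
Z = Σ e^(−Eᵢ/kT) = e^(−0.3404) + e^(−4.064) = 0.7115 + 0.01718 = 0.7287.
⟨E⟩ = 0.07270 eV, ⟨E²⟩ = 0.01449 eV².
C_V/k_B = (⟨E²⟩ − ⟨E⟩²)/(kT)² = (0.01449 − 0.005285)/0.02883 = 0.32.

0.32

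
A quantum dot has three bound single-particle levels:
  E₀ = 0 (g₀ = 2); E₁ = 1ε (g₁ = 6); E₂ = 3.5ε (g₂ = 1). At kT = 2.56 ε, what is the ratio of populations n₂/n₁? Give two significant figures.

n₂/n₁ = (g₂/g₁) exp[−(E₂−E₁)/kT] = (1/6) × exp(−(2.5ε)/(2.56ε)) = (1/6) × exp(-0.9766) = 0.063.

0.063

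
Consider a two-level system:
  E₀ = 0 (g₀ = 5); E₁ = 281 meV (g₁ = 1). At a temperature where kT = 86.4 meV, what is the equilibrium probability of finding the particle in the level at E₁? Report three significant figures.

0.00768

Eᵢ/kT = 0, 3.2523.
Z = Σ gᵢe^(−Eᵢ/kT) = 5·e^(−0) + 1·e^(−3.2523) = 5.0000 + 0.038685 = 5.0387.
P₁ = g₁ e^(−E₁/kT) / Z = 0.038685/5.0387 = 0.00768.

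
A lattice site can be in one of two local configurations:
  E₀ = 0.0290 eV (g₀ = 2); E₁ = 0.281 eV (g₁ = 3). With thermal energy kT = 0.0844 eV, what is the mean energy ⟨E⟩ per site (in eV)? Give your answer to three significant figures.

Eᵢ/kT = 0.34360, 3.3294.
Z = Σ gᵢe^(−Eᵢ/kT) = 2·e^(−0.34360) + 3·e^(−3.3294) = 1.4184 + 0.10744 = 1.5258.
⟨E⟩ = Σ Eᵢ gᵢe^(−Eᵢ/kT) / Z = (0.0290·1.4184 + 0.281·0.10744) / 1.5258 = 0.0467 eV.

0.0467 eV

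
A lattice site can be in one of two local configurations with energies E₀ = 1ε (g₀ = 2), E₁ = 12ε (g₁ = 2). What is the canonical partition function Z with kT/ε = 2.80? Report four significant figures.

Z = 1.427

Eᵢ/kT = 0.357143, 4.28571.
Z = Σ gᵢe^(−Eᵢ/kT) = 2·e^(−0.357143) + 2·e^(−4.28571) = 1.39934 + 0.0275277 = 1.42687.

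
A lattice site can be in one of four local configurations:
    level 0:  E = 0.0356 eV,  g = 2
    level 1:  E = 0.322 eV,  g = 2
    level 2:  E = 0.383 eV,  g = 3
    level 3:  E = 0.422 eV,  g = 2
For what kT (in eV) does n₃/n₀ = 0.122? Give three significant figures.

0.184 eV

n₃/n₀ = (g₃/g₀) exp[−(E₃−E₀)/kT] = 0.122.
⇒ (E₃−E₀)/kT = ln((2/2)/0.122) = ln(8.1967) = 2.1037.
kT = 0.3864 eV / 2.1037 = 0.184 eV.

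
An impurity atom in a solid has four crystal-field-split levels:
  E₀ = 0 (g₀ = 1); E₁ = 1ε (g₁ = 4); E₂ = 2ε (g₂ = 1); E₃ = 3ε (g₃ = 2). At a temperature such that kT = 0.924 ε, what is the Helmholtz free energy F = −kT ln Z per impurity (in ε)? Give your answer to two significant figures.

-0.86 ε

Eᵢ/kT = 0, 1.082, 2.165, 3.247.
Z = Σ gᵢe^(−Eᵢ/kT) = 1·e^(−0) + 4·e^(−1.082) + 1·e^(−2.165) + 2·e^(−3.247) = 1.000 + 1.356 + 0.1147 + 0.07778 = 2.548.
F = −kT ln Z = −0.924 × ln(2.548) = −0.924 × 0.9353 = -0.86 ε.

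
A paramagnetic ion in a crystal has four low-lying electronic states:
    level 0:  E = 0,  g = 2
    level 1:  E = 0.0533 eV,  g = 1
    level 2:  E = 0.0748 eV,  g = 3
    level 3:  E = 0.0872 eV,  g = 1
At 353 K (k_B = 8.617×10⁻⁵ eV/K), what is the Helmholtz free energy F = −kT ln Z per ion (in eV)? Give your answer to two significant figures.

-0.028 eV

k_BT = 8.617×10⁻⁵ × 353 K = 0.03042 eV.
Eᵢ/kT = 0, 1.752, 2.459, 2.867.
Z = Σ gᵢe^(−Eᵢ/kT) = 2·e^(−0) + 1·e^(−1.752) + 3·e^(−2.459) + 1·e^(−2.867) = 2.000 + 0.1734 + 0.2566 + 0.05687 = 2.487.
F = −kT ln Z = −0.03042 × ln(2.487) = −0.03042 × 0.9111 = -0.028 eV.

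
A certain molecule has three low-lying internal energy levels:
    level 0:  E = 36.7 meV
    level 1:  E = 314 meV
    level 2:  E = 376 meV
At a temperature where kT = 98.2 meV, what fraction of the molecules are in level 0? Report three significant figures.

0.917

Eᵢ/kT = 0.37373, 3.1976, 3.8289.
Z = Σ e^(−Eᵢ/kT) = e^(−0.37373) + e^(−3.1976) + e^(−3.8289) = 0.68816 + 0.040860 + 0.021734 = 0.75075.
P₀ = e^(−E₀/kT) / Z = 0.68816/0.75075 = 0.917.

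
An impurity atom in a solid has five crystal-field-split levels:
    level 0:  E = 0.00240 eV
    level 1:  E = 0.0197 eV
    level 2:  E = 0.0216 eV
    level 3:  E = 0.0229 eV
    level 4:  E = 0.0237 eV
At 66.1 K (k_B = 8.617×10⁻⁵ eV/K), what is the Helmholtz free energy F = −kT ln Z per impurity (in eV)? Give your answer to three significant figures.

k_BT = 8.617×10⁻⁵ × 66.1 K = 0.0056958 eV.
Eᵢ/kT = 0.42136, 3.4587, 3.7923, 4.0205, 4.1610.
Z = Σ e^(−Eᵢ/kT) = e^(−0.42136) + e^(−3.4587) + e^(−3.7923) + e^(−4.0205) + e^(−4.1610) = 0.65615 + 0.031471 + 0.022544 + 0.017944 + 0.015592 = 0.74370.
F = −kT ln Z = −0.0056958 × ln(0.74370) = −0.0056958 × -0.29612 = 0.00169 eV.

0.00169 eV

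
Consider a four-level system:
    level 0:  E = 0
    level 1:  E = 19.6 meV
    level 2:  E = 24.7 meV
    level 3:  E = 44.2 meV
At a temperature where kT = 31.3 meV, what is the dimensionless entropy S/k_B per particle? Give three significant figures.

Eᵢ/kT = 0, 0.62620, 0.78914, 1.4121.
Z = Σ e^(−Eᵢ/kT) = e^(−0) + e^(−0.62620) + e^(−0.78914) + e^(−1.4121) = 1.0000 + 0.53462 + 0.45424 + 0.24363 = 2.2325.
⟨E⟩ = Σ EᵢPᵢ = 14.543 meV.
S/k_B = ln Z + ⟨E⟩/kT = ln(2.2325) + 14.543/31.3 = 0.80312 + 0.46463 = 1.27.

1.27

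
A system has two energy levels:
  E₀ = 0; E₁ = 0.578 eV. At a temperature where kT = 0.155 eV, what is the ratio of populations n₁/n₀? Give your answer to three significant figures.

n₁/n₀ = exp[−(E₁−E₀)/kT] = exp(−(0.578 eV)/(0.155 eV)) = exp(-3.7290) = 0.0240.

0.0240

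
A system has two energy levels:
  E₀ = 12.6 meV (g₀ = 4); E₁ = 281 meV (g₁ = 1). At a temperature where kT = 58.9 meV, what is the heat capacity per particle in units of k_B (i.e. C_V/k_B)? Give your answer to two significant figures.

Eᵢ/kT = 0.2139, 4.771.
Z = Σ gᵢe^(−Eᵢ/kT) = 4·e^(−0.2139) + 1·e^(−4.771) = 3.230 + 0.008472 = 3.238.
⟨E⟩ = 13.30 meV, ⟨E²⟩ = 365.0 meV².
C_V/k_B = (⟨E²⟩ − ⟨E⟩²)/(kT)² = (365.0 − 176.9)/3469 = 0.054.

0.054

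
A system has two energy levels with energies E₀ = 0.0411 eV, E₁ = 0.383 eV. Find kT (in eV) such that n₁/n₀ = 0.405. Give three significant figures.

0.378 eV

n₁/n₀ = exp[−(E₁−E₀)/kT] = 0.405.
⇒ (E₁−E₀)/kT = ln(1/0.405) = ln(2.4691) = 0.90385.
kT = 0.3419 eV / 0.90385 = 0.378 eV.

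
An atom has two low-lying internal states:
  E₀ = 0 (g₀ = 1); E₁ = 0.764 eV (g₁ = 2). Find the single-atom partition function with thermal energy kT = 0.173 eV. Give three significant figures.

Eᵢ/kT = 0, 4.4162.
Z = Σ gᵢe^(−Eᵢ/kT) = 1·e^(−0) + 2·e^(−4.4162) = 1.0000 + 0.024160 = 1.0242.

Z = 1.02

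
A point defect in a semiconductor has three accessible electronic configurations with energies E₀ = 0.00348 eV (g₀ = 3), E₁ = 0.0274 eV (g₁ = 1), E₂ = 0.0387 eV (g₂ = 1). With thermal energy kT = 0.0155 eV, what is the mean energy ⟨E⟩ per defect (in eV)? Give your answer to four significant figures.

0.006116 eV

Eᵢ/kT = 0.224516, 1.76774, 2.49677.
Z = Σ gᵢe^(−Eᵢ/kT) = 3·e^(−0.224516) + 1·e^(−1.76774) + 1·e^(−2.49677) = 2.39671 + 0.170718 + 0.0823506 = 2.64978.
⟨E⟩ = Σ Eᵢ gᵢe^(−Eᵢ/kT) / Z = (0.00348·2.39671 + 0.0274·0.170718 + 0.0387·0.0823506) / 2.64978 = 0.006116 eV.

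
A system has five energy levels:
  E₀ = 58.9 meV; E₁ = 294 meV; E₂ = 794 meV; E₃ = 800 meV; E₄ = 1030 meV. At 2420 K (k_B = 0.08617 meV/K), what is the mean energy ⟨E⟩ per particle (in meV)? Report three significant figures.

k_BT = 0.08617 × 2420 K = 208.53 meV.
Eᵢ/kT = 0.28245, 1.4099, 3.8076, 3.8364, 4.9393.
Z = Σ e^(−Eᵢ/kT) = e^(−0.28245) + e^(−1.4099) + e^(−3.8076) + e^(−3.8364) + e^(−4.9393) = 0.75393 + 0.24417 + 0.022201 + 0.021571 + 0.0071596 = 1.0490.
⟨E⟩ = Σ Eᵢ e^(−Eᵢ/kT) / Z = (58.9·0.75393 + 294·0.24417 + 794·0.022201 + 800·0.021571 + 1030·0.0071596) / 1.0490 = 151 meV.

151 meV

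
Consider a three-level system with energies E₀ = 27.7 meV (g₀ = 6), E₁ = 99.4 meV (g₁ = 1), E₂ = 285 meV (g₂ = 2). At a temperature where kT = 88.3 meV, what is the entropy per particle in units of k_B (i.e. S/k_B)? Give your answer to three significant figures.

1.98

Eᵢ/kT = 0.31370, 1.1257, 3.2276.
Z = Σ gᵢe^(−Eᵢ/kT) = 6·e^(−0.31370) + 1·e^(−1.1257) + 2·e^(−3.2276) = 4.3844 + 0.32443 + 0.079305 = 4.7881.
⟨E⟩ = Σ EᵢPᵢ = 36.820 meV.
S/k_B = ln Z + ⟨E⟩/kT = ln(4.7881) + 36.820/88.3 = 1.5661 + 0.41699 = 1.98.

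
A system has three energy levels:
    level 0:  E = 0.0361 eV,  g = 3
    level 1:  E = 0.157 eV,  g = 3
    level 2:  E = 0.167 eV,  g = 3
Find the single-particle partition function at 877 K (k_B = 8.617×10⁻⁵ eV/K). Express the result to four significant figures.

Z = 2.566

k_BT = 8.617×10⁻⁵ × 877 K = 0.0755711 eV.
Eᵢ/kT = 0.477696, 2.07751, 2.20984.
Z = Σ gᵢe^(−Eᵢ/kT) = 3·e^(−0.477696) + 3·e^(−2.07751) + 3·e^(−2.20984) = 1.86063 + 0.375725 + 0.329155 = 2.56551.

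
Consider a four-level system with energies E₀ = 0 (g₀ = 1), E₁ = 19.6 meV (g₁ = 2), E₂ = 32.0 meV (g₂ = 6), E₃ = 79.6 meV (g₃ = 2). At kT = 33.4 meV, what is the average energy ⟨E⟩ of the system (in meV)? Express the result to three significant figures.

24.0 meV

Eᵢ/kT = 0, 0.58683, 0.95808, 2.3832.
Z = Σ gᵢe^(−Eᵢ/kT) = 1·e^(−0) + 2·e^(−0.58683) + 6·e^(−0.95808) + 2·e^(−2.3832) = 1.0000 + 1.1122 + 2.3018 + 0.18451 = 4.5985.
⟨E⟩ = Σ Eᵢ gᵢe^(−Eᵢ/kT) / Z = (0·1.0000 + 19.6·1.1122 + 32.0·2.3018 + 79.6·0.18451) / 4.5985 = 24.0 meV.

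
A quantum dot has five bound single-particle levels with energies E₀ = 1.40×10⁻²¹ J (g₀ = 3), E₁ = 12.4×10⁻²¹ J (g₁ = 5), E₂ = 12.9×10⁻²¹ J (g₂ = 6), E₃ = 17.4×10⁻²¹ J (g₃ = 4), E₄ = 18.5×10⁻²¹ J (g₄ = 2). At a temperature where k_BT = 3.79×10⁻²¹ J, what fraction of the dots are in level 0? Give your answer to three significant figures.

Eᵢ/kT = 0.36939, 3.2718, 3.4037, 4.5910, 4.8813.
Z = Σ gᵢe^(−Eᵢ/kT) = 3·e^(−0.36939) + 5·e^(−3.2718) + 6·e^(−3.4037) + 4·e^(−4.5910) + 2·e^(−4.8813) = 2.0735 + 0.18969 + 0.19950 + 0.040571 + 0.015174 = 2.5184.
P₀ = g₀ e^(−E₀/kT) / Z = 2.0735/2.5184 = 0.823.

0.823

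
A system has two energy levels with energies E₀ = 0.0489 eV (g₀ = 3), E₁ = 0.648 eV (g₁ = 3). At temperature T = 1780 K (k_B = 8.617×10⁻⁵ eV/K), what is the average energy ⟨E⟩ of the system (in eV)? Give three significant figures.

0.0607 eV

k_BT = 8.617×10⁻⁵ × 1780 K = 0.15338 eV.
Eᵢ/kT = 0.31882, 4.2248.
Z = Σ gᵢe^(−Eᵢ/kT) = 3·e^(−0.31882) + 3·e^(−4.2248) = 2.1810 + 0.043885 = 2.2249.
⟨E⟩ = Σ Eᵢ gᵢe^(−Eᵢ/kT) / Z = (0.0489·2.1810 + 0.648·0.043885) / 2.2249 = 0.0607 eV.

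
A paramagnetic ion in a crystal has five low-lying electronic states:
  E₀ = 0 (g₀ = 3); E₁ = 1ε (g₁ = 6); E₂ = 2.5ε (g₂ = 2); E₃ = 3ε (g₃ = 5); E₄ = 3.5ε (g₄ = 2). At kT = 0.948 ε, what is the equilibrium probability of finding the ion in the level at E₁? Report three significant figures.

0.380

Eᵢ/kT = 0, 1.0549, 2.6371, 3.1646, 3.6920.
Z = Σ gᵢe^(−Eᵢ/kT) = 3·e^(−0) + 6·e^(−1.0549) + 2·e^(−2.6371) + 5·e^(−3.1646) + 2·e^(−3.6920) = 3.0000 + 2.0894 + 0.14314 + 0.21116 + 0.049844 = 5.4935.
P₁ = g₁ e^(−E₁/kT) / Z = 2.0894/5.4935 = 0.380.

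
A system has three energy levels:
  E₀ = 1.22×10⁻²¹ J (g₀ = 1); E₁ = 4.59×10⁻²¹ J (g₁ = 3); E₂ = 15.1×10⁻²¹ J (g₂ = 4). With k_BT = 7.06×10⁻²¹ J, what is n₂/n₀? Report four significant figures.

n₂/n₀ = (g₂/g₀) exp[−(E₂−E₀)/kT] = (4/1) × exp(−(13.88 ×10⁻²¹ J)/(7.06 ×10⁻²¹ J)) = (4/1) × exp(-1.96601) = 0.5601.

0.5601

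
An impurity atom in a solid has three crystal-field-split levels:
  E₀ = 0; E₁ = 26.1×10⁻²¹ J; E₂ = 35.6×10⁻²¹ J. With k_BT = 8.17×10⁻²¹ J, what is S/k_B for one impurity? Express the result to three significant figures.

0.230

Eᵢ/kT = 0, 3.1946, 4.3574.
Z = Σ e^(−Eᵢ/kT) = e^(−0) + e^(−3.1946) + e^(−4.3574) = 1.0000 + 0.040983 + 0.012812 = 1.0538.
⟨E⟩ = Σ EᵢPᵢ = 1.4479 ×10⁻²¹ J.
S/k_B = ln Z + ⟨E⟩/kT = ln(1.0538) + 1.4479/8.17 = 0.052403 + 0.17722 = 0.230.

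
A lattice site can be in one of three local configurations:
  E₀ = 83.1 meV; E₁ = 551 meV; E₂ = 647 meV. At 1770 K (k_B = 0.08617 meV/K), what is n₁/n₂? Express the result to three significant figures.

k_BT = 0.08617 × 1770 K = 152.52 meV.
n₁/n₂ = exp[−(E₁−E₂)/kT] = exp(−(-96 meV)/(152.52 meV)) = exp(0.62943) = 1.88.

1.88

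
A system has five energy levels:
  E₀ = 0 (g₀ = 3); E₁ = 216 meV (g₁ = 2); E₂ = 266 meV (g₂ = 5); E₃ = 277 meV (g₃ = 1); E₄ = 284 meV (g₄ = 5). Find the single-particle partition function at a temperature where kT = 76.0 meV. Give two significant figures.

Eᵢ/kT = 0, 2.842, 3.500, 3.645, 3.737.
Z = Σ gᵢe^(−Eᵢ/kT) = 3·e^(−0) + 2·e^(−2.842) + 5·e^(−3.500) + 1·e^(−3.645) + 5·e^(−3.737) = 3.000 + 0.1166 + 0.1510 + 0.02612 + 0.1191 = 3.413.

Z = 3.4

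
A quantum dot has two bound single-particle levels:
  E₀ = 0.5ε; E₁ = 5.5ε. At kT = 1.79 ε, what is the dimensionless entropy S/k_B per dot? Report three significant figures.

Eᵢ/kT = 0.27933, 3.0726.
Z = Σ e^(−Eᵢ/kT) = e^(−0.27933) + e^(−3.0726) = 0.75629 + 0.046301 = 0.80259.
⟨E⟩ = Σ EᵢPᵢ = 0.78845 ε.
S/k_B = ln Z + ⟨E⟩/kT = ln(0.80259) + 0.78845/1.79 = -0.21991 + 0.44047 = 0.221.

0.221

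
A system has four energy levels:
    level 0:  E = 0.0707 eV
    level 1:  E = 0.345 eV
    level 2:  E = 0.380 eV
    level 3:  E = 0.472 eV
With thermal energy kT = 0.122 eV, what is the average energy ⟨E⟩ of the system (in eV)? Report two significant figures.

0.13 eV

Eᵢ/kT = 0.5795, 2.828, 3.115, 3.869.
Z = Σ e^(−Eᵢ/kT) = e^(−0.5795) + e^(−2.828) + e^(−3.115) + e^(−3.869) = 0.5602 + 0.05913 + 0.04438 + 0.02088 = 0.6846.
⟨E⟩ = Σ Eᵢ e^(−Eᵢ/kT) / Z = (0.0707·0.5602 + 0.345·0.05913 + 0.380·0.04438 + 0.472·0.02088) / 0.6846 = 0.13 eV.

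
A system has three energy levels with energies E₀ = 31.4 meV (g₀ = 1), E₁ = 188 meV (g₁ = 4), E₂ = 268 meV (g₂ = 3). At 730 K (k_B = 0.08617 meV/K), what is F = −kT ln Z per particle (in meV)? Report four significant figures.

k_BT = 0.08617 × 730 K = 62.9041 meV.
Eᵢ/kT = 0.499173, 2.98868, 4.26045.
Z = Σ gᵢe^(−Eᵢ/kT) = 1·e^(−0.499173) + 4·e^(−2.98868) + 3·e^(−4.26045) = 0.607032 + 0.201415 + 0.0423478 = 0.850795.
F = −kT ln Z = −62.9041 × ln(0.850795) = −62.9041 × -0.161584 = 10.16 meV.

10.16 meV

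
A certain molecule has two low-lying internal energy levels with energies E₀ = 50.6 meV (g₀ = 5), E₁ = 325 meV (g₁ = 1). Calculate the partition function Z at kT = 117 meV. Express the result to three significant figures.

Z = 3.31

Eᵢ/kT = 0.43248, 2.7778.
Z = Σ gᵢe^(−Eᵢ/kT) = 5·e^(−0.43248) + 1·e^(−2.7778) = 3.2445 + 0.062175 = 3.3067.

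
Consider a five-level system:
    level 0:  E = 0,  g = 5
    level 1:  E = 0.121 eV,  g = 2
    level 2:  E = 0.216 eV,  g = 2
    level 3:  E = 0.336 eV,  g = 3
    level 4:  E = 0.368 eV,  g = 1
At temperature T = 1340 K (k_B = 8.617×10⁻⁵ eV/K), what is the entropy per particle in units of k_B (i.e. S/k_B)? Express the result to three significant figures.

k_BT = 8.617×10⁻⁵ × 1340 K = 0.11547 eV.
Eᵢ/kT = 0, 1.0479, 1.8706, 2.9098, 3.1870.
Z = Σ gᵢe^(−Eᵢ/kT) = 5·e^(−0) + 2·e^(−1.0479) + 2·e^(−1.8706) + 3·e^(−2.9098) + 1·e^(−3.1870) = 5.0000 + 0.70135 + 0.30806 + 0.16346 + 0.041296 = 6.2142.
⟨E⟩ = Σ EᵢPᵢ = 0.035648 eV.
S/k_B = ln Z + ⟨E⟩/kT = ln(6.2142) + 0.035648/0.11547 = 1.8268 + 0.30872 = 2.14.

2.14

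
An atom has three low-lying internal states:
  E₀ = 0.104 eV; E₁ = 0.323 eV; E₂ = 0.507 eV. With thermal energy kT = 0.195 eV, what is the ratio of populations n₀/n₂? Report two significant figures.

n₀/n₂ = exp[−(E₀−E₂)/kT] = exp(−(-0.403 eV)/(0.195 eV)) = exp(2.067) = 7.9.

7.9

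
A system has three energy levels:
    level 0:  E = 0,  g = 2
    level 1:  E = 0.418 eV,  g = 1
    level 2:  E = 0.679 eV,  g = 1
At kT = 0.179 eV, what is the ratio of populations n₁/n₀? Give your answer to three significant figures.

0.0484

n₁/n₀ = (g₁/g₀) exp[−(E₁−E₀)/kT] = (1/2) × exp(−(0.418 eV)/(0.179 eV)) = (1/2) × exp(-2.3352) = 0.0484.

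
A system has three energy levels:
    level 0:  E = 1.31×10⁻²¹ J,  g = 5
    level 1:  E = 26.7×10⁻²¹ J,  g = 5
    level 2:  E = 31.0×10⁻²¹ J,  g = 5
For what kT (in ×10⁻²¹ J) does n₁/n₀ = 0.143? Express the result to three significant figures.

n₁/n₀ = (g₁/g₀) exp[−(E₁−E₀)/kT] = 0.143.
⇒ (E₁−E₀)/kT = ln((5/5)/0.143) = ln(6.9930) = 1.9449.
kT = 25.39 ×10⁻²¹ J / 1.9449 = 13.1 ×10⁻²¹ J.

13.1 ×10⁻²¹ J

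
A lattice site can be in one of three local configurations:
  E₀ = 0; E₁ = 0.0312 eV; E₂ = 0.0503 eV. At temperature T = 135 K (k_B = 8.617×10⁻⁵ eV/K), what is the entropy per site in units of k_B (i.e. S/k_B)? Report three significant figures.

k_BT = 8.617×10⁻⁵ × 135 K = 0.011633 eV.
Eᵢ/kT = 0, 2.6820, 4.3239.
Z = Σ e^(−Eᵢ/kT) = e^(−0) + e^(−2.6820) + e^(−4.3239) = 1.0000 + 0.068426 + 0.013248 = 1.0817.
⟨E⟩ = Σ EᵢPᵢ = 0.0025897 eV.
S/k_B = ln Z + ⟨E⟩/kT = ln(1.0817) + 0.0025897/0.011633 = 0.078534 + 0.22262 = 0.301.

0.301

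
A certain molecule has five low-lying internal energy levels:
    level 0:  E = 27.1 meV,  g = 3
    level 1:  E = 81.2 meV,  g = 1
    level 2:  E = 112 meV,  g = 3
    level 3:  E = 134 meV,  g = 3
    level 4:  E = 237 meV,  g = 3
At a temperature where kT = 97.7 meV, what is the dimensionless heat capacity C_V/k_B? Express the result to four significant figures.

0.3594

Eᵢ/kT = 0.277380, 0.831116, 1.14637, 1.37155, 2.42579.
Z = Σ gᵢe^(−Eᵢ/kT) = 3·e^(−0.277380) + 1·e^(−0.831116) + 3·e^(−1.14637) + 3·e^(−1.37155) + 3·e^(−2.42579) = 2.27330 + 0.435563 + 0.953365 + 0.761140 + 0.265225 = 4.68859.
⟨E⟩ = 78.6168 meV, ⟨E²⟩ = 9611.60 meV².
C_V/k_B = (⟨E²⟩ − ⟨E⟩²)/(kT)² = (9611.60 − 6180.60)/9545.29 = 0.3594.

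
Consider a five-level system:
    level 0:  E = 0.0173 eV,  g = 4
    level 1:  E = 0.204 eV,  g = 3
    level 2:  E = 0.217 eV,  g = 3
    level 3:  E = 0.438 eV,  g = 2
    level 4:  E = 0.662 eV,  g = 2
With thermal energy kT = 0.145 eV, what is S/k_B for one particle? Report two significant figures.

Eᵢ/kT = 0.1193, 1.407, 1.497, 3.021, 4.566.
Z = Σ gᵢe^(−Eᵢ/kT) = 4·e^(−0.1193) + 3·e^(−1.407) + 3·e^(−1.497) + 2·e^(−3.021) + 2·e^(−4.566) = 3.550 + 0.7346 + 0.6714 + 0.09750 + 0.02080 = 5.074.
⟨E⟩ = Σ EᵢPᵢ = 0.08148 eV.
S/k_B = ln Z + ⟨E⟩/kT = ln(5.074) + 0.08148/0.145 = 1.624 + 0.5619 = 2.2.

2.2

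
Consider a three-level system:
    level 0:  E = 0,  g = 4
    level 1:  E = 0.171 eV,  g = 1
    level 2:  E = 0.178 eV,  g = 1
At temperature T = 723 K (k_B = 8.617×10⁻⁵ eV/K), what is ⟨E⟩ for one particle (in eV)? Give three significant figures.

0.00515 eV

k_BT = 8.617×10⁻⁵ × 723 K = 0.062301 eV.
Eᵢ/kT = 0, 2.7447, 2.8571.
Z = Σ gᵢe^(−Eᵢ/kT) = 4·e^(−0) + 1·e^(−2.7447) + 1·e^(−2.8571) = 4.0000 + 0.064268 + 0.057435 = 4.1217.
⟨E⟩ = Σ Eᵢ gᵢe^(−Eᵢ/kT) / Z = (0·4.0000 + 0.171·0.064268 + 0.178·0.057435) / 4.1217 = 0.00515 eV.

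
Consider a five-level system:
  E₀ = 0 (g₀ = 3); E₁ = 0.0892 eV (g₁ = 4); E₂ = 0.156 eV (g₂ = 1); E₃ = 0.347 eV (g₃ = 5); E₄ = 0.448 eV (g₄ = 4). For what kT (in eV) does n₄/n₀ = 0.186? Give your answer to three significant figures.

n₄/n₀ = (g₄/g₀) exp[−(E₄−E₀)/kT] = 0.186.
⇒ (E₄−E₀)/kT = ln((4/3)/0.186) = ln(7.1685) = 1.9697.
kT = 0.448 eV / 1.9697 = 0.227 eV.

0.227 eV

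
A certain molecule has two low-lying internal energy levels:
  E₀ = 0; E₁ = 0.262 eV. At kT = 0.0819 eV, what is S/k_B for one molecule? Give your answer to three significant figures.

Eᵢ/kT = 0, 3.1990.
Z = Σ e^(−Eᵢ/kT) = e^(−0) + e^(−3.1990) = 1.0000 + 0.040803 = 1.0408.
⟨E⟩ = Σ EᵢPᵢ = 0.010271 eV.
S/k_B = ln Z + ⟨E⟩/kT = ln(1.0408) + 0.010271/0.0819 = 0.039990 + 0.12541 = 0.165.

0.165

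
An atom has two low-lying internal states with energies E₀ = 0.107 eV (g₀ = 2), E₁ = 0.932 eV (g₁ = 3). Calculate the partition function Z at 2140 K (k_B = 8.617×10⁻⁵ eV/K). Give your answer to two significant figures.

Z = 1.1

k_BT = 8.617×10⁻⁵ × 2140 K = 0.1844 eV.
Eᵢ/kT = 0.5803, 5.054.
Z = Σ gᵢe^(−Eᵢ/kT) = 2·e^(−0.5803) + 3·e^(−5.054) = 1.119 + 0.01915 = 1.138.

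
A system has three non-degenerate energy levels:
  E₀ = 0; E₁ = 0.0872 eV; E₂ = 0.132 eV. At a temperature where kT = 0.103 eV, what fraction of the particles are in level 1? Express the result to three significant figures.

0.251

Eᵢ/kT = 0, 0.84660, 1.2816.
Z = Σ e^(−Eᵢ/kT) = e^(−0) + e^(−0.84660) + e^(−1.2816) = 1.0000 + 0.42887 + 0.27759 = 1.7065.
P₁ = e^(−E₁/kT) / Z = 0.42887/1.7065 = 0.251.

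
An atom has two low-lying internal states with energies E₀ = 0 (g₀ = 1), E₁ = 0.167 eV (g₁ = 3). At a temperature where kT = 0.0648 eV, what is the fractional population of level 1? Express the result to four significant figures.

Eᵢ/kT = 0, 2.57716.
Z = Σ gᵢe^(−Eᵢ/kT) = 1·e^(−0) + 3·e^(−2.57716) = 1.00000 + 0.227969 = 1.22797.
P₁ = g₁ e^(−E₁/kT) / Z = 0.227969/1.22797 = 0.1856.

0.1856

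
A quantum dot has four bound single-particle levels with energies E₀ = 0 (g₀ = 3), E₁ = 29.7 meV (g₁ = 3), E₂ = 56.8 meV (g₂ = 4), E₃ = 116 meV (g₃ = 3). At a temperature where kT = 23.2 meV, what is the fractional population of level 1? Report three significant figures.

0.199

Eᵢ/kT = 0, 1.2802, 2.4483, 5.0000.
Z = Σ gᵢe^(−Eᵢ/kT) = 3·e^(−0) + 3·e^(−1.2802) + 4·e^(−2.4483) + 3·e^(−5.0000) = 3.0000 + 0.83395 + 0.34576 + 0.020214 = 4.1999.
P₁ = g₁ e^(−E₁/kT) / Z = 0.83395/4.1999 = 0.199.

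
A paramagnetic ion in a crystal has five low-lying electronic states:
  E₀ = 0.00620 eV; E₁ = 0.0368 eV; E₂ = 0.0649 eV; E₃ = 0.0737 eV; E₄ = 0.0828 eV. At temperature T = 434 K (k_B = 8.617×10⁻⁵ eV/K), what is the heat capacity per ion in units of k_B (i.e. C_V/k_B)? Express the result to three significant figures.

k_BT = 8.617×10⁻⁵ × 434 K = 0.037398 eV.
Eᵢ/kT = 0.16578, 0.98401, 1.7354, 1.9707, 2.2140.
Z = Σ e^(−Eᵢ/kT) = e^(−0.16578) + e^(−0.98401) + e^(−1.7354) + e^(−1.9707) + e^(−2.2140) = 0.84723 + 0.37381 + 0.17633 + 0.13936 + 0.10926 = 1.6460.
⟨E⟩ = 0.030237 eV, ⟨E²⟩ = 0.0016935 eV².
C_V/k_B = (⟨E²⟩ − ⟨E⟩²)/(kT)² = (0.0016935 − 0.00091428)/0.0013986 = 0.557.

0.557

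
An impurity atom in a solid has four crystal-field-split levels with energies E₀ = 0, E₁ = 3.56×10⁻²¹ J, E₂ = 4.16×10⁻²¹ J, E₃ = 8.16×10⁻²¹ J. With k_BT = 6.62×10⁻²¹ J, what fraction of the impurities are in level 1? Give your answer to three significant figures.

Eᵢ/kT = 0, 0.53776, 0.62840, 1.2326.
Z = Σ e^(−Eᵢ/kT) = e^(−0) + e^(−0.53776) + e^(−0.62840) + e^(−1.2326) = 1.0000 + 0.58406 + 0.53344 + 0.29153 = 2.4090.
P₁ = e^(−E₁/kT) / Z = 0.58406/2.4090 = 0.242.

0.242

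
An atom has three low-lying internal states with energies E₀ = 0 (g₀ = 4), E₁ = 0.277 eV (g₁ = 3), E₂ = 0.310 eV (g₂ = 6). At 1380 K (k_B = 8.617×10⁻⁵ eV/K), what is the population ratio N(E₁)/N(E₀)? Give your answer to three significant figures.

k_BT = 8.617×10⁻⁵ × 1380 K = 0.11891 eV.
n₁/n₀ = (g₁/g₀) exp[−(E₁−E₀)/kT] = (3/4) × exp(−(0.277 eV)/(0.11891 eV)) = (3/4) × exp(-2.3295) = 0.0730.

0.0730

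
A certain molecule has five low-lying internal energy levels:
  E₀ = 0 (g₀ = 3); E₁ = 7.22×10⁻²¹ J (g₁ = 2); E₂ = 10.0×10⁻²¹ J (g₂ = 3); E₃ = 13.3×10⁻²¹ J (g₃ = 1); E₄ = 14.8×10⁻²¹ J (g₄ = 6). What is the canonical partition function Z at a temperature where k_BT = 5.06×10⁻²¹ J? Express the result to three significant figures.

Eᵢ/kT = 0, 1.4269, 1.9763, 2.6285, 2.9249.
Z = Σ gᵢe^(−Eᵢ/kT) = 3·e^(−0) + 2·e^(−1.4269) + 3·e^(−1.9763) + 1·e^(−2.6285) + 6·e^(−2.9249) = 3.0000 + 0.48010 + 0.41574 + 0.072187 + 0.32202 = 4.2900.

Z = 4.29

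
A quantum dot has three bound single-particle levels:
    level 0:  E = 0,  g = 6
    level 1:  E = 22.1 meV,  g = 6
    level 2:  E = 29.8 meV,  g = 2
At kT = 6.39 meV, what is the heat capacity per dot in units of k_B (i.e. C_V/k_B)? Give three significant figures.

Eᵢ/kT = 0, 3.4585, 4.6635.
Z = Σ gᵢe^(−Eᵢ/kT) = 6·e^(−0) + 6·e^(−3.4585) + 2·e^(−4.6635) = 6.0000 + 0.18886 + 0.018867 = 6.2077.
⟨E⟩ = 0.76293 meV, ⟨E²⟩ = 17.558 meV².
C_V/k_B = (⟨E²⟩ − ⟨E⟩²)/(kT)² = (17.558 − 0.58206)/40.832 = 0.416.

0.416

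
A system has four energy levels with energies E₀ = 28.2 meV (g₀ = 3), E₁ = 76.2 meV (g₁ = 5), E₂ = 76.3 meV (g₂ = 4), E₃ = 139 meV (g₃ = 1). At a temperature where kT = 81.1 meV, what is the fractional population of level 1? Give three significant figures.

Eᵢ/kT = 0.34772, 0.93958, 0.94081, 1.7139.
Z = Σ gᵢe^(−Eᵢ/kT) = 3·e^(−0.34772) + 5·e^(−0.93958) + 4·e^(−0.94081) + 1·e^(−1.7139) = 2.1189 + 1.9540 + 1.5612 + 0.18016 = 5.8143.
P₁ = g₁ e^(−E₁/kT) / Z = 1.9540/5.8143 = 0.336.

0.336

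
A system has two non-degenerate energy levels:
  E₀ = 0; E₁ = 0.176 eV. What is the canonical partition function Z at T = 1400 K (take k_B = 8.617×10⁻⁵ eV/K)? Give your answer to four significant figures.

k_BT = 8.617×10⁻⁵ × 1400 K = 0.120638 eV.
Eᵢ/kT = 0, 1.45891.
Z = Σ e^(−Eᵢ/kT) = e^(−0) + e^(−1.45891) = 1.00000 + 0.232490 = 1.23249.

Z = 1.232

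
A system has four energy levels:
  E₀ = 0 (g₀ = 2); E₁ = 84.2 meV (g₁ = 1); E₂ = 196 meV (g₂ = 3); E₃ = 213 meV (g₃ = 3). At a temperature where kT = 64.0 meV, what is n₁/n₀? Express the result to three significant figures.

0.134

n₁/n₀ = (g₁/g₀) exp[−(E₁−E₀)/kT] = (1/2) × exp(−(84.2 meV)/(64.0 meV)) = (1/2) × exp(-1.3156) = 0.134.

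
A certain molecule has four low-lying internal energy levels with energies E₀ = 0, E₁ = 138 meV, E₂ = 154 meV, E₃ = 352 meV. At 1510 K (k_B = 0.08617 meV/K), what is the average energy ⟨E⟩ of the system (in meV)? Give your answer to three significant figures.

k_BT = 0.08617 × 1510 K = 130.12 meV.
Eᵢ/kT = 0, 1.0606, 1.1835, 2.7052.
Z = Σ e^(−Eᵢ/kT) = e^(−0) + e^(−1.0606) + e^(−1.1835) + e^(−2.7052) = 1.0000 + 0.34625 + 0.30621 + 0.066857 = 1.7193.
⟨E⟩ = Σ Eᵢ e^(−Eᵢ/kT) / Z = (0·1.0000 + 138·0.34625 + 154·0.30621 + 352·0.066857) / 1.7193 = 68.9 meV.

68.9 meV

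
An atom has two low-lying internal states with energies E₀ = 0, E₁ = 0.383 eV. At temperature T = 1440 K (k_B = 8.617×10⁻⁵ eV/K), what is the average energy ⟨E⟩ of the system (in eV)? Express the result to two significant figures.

0.017 eV

k_BT = 8.617×10⁻⁵ × 1440 K = 0.1241 eV.
Eᵢ/kT = 0, 3.086.
Z = Σ e^(−Eᵢ/kT) = e^(−0) + e^(−3.086) = 1.000 + 0.04568 = 1.046.
⟨E⟩ = Σ Eᵢ e^(−Eᵢ/kT) / Z = (0·1.000 + 0.383·0.04568) / 1.046 = 0.017 eV.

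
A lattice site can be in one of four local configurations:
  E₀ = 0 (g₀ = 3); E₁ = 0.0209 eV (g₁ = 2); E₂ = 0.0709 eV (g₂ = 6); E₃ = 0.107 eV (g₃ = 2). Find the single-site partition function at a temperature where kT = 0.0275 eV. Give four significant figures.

Eᵢ/kT = 0, 0.760000, 2.57818, 3.89091.
Z = Σ gᵢe^(−Eᵢ/kT) = 3·e^(−0) + 2·e^(−0.760000) + 6·e^(−2.57818) + 2·e^(−3.89091) = 3.00000 + 0.935333 + 0.455472 + 0.0408535 = 4.43166.

Z = 4.432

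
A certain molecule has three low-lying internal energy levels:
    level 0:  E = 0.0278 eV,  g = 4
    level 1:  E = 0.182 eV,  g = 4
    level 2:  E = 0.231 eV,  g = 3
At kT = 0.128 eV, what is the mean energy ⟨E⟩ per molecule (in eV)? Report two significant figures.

0.081 eV

Eᵢ/kT = 0.2172, 1.422, 1.805.
Z = Σ gᵢe^(−Eᵢ/kT) = 4·e^(−0.2172) + 4·e^(−1.422) + 3·e^(−1.805) = 3.219 + 0.9649 + 0.4934 = 4.677.
⟨E⟩ = Σ Eᵢ gᵢe^(−Eᵢ/kT) / Z = (0.0278·3.219 + 0.182·0.9649 + 0.231·0.4934) / 4.677 = 0.081 eV.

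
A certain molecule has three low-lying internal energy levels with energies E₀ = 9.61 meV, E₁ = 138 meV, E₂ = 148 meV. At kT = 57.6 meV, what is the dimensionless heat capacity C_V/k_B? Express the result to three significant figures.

Eᵢ/kT = 0.16684, 2.3958, 2.5694.
Z = Σ e^(−Eᵢ/kT) = e^(−0.16684) + e^(−2.3958) + e^(−2.5694) = 0.84634 + 0.091100 + 0.076581 = 1.0140.
⟨E⟩ = 31.597 meV, ⟨E²⟩ = 3442.3 meV².
C_V/k_B = (⟨E²⟩ − ⟨E⟩²)/(kT)² = (3442.3 − 998.37)/3317.8 = 0.737.

0.737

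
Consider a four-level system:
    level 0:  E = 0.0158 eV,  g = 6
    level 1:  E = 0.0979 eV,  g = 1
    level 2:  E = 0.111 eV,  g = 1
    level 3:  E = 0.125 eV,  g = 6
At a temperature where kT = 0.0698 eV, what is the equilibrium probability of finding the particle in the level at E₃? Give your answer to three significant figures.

Eᵢ/kT = 0.22636, 1.4026, 1.5903, 1.7908.
Z = Σ gᵢe^(−Eᵢ/kT) = 6·e^(−0.22636) + 1·e^(−1.4026) + 1·e^(−1.5903) + 6·e^(−1.7908) = 4.7846 + 0.24596 + 0.20386 + 1.0010 = 6.2354.
P₃ = g₃ e^(−E₃/kT) / Z = 1.0010/6.2354 = 0.161.

0.161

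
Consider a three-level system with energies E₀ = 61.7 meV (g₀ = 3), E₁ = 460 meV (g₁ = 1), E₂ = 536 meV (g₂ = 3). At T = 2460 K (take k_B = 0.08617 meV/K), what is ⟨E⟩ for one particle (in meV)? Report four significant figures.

122.9 meV

k_BT = 0.08617 × 2460 K = 211.978 meV.
Eᵢ/kT = 0.291068, 2.17004, 2.52856.
Z = Σ gᵢe^(−Eᵢ/kT) = 3·e^(−0.291068) + 1·e^(−2.17004) + 3·e^(−2.52856) = 2.24239 + 0.114173 + 0.239321 = 2.59588.
⟨E⟩ = Σ Eᵢ gᵢe^(−Eᵢ/kT) / Z = (61.7·2.24239 + 460·0.114173 + 536·0.239321) / 2.59588 = 122.9 meV.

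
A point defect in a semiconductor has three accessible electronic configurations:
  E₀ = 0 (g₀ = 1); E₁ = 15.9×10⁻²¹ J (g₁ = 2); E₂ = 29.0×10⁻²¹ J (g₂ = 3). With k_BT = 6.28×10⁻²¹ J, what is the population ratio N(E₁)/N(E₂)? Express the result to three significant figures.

n₁/n₂ = (g₁/g₂) exp[−(E₁−E₂)/kT] = (2/3) × exp(−(-13.1 ×10⁻²¹ J)/(6.28 ×10⁻²¹ J)) = (2/3) × exp(2.0860) = 5.37.

5.37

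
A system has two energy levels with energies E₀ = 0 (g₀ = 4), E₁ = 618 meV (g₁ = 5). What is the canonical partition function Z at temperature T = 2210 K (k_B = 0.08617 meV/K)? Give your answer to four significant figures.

k_BT = 0.08617 × 2210 K = 190.436 meV.
Eᵢ/kT = 0, 3.24518.
Z = Σ gᵢe^(−Eᵢ/kT) = 4·e^(−0) + 5·e^(−3.24518) = 4.00000 + 0.194808 = 4.19481.

Z = 4.195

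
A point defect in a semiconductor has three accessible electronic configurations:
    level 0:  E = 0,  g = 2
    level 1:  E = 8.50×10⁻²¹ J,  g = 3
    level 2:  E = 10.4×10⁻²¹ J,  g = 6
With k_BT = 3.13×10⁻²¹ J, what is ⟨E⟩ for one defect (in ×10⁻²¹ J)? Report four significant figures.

1.630 ×10⁻²¹ J

Eᵢ/kT = 0, 2.71565, 3.32268.
Z = Σ gᵢe^(−Eᵢ/kT) = 2·e^(−0) + 3·e^(−2.71565) + 6·e^(−3.32268) = 2.00000 + 0.198486 + 0.216336 = 2.41482.
⟨E⟩ = Σ Eᵢ gᵢe^(−Eᵢ/kT) / Z = (0·2.00000 + 8.50·0.198486 + 10.4·0.216336) / 2.41482 = 1.630 ×10⁻²¹ J.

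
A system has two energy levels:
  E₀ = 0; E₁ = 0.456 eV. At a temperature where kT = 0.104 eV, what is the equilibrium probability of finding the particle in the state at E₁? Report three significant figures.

Eᵢ/kT = 0, 4.3846.
Z = Σ e^(−Eᵢ/kT) = e^(−0) + e^(−4.3846) = 1.0000 + 0.012468 = 1.0125.
P₁ = e^(−E₁/kT) / Z = 0.012468/1.0125 = 0.0123.

0.0123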